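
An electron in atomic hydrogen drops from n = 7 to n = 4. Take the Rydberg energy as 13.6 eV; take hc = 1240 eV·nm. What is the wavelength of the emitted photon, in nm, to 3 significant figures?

2170 nm

ΔE = 13.60 × (1/4² − 1/7²) = 13.60 × 0.04209 = 0.5724 eV.
λ = hc/ΔE = 1240 / 0.5724 = 2170 nm.
This line belongs to the Brackett series.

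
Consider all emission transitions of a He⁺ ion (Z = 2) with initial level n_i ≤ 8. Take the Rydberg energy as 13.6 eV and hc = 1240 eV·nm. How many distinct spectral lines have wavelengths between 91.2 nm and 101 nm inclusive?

2

Enumerate all n_i → n_f pairs with 1 ≤ n_f < n_i ≤ 8 and compute λ = 1240 / [13.6·4·(1/n_f² − 1/n_i²)].
Lines falling in [91.2, 101] nm: 8→2 (97.25 nm), 7→2 (99.28 nm).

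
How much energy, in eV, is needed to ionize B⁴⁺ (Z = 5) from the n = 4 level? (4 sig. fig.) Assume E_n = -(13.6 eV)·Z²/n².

E_n = −13.6 Z²/n² = −340.0/n² eV for Z = 5.
E_4 = −340.0/16 = −21.25 eV, so ionization (to E = 0) requires 21.25 eV.

21.25 eV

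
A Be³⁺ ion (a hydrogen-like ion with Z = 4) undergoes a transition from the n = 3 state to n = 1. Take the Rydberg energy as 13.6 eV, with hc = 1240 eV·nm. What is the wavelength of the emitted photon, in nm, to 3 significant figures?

For Z = 4 the level energies scale as Z², so the effective Rydberg energy is 13.6 × 16 = 217.6 eV.
ΔE = 217.6 × (1/1² − 1/3²) = 217.6 × 0.8889 = 193.4 eV.
λ = hc/ΔE = 1240 / 193.4 = 6.41 nm.

6.41 nm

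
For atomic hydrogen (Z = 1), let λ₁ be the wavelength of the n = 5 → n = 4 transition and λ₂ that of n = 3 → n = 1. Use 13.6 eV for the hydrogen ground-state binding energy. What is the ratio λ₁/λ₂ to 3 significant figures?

39.5

λ ∝ 1/ΔE ∝ 1/(1/n_f² − 1/n_i²), and the Z² and hc factors cancel in the ratio.
λ₁/λ₂ = (1/1² − 1/3²)/(1/4² − 1/5²) = 0.8889/0.02250 = 39.5.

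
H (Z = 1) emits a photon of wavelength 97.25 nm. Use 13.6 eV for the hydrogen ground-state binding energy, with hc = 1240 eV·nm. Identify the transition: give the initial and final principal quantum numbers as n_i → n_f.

The photon energy is ΔE = hc/λ = 1240 / 97.25 = 12.75 eV.
With Z = 1, ΔE = 13.60 × (1/n_f² − 1/n_i²), so 1/n_f² − 1/n_i² = 0.9375.
Trying n_f = 1 gives 1/n_i² = 0.06245, i.e. n_i ≈ 4; this pair matches.

n_i = 4, n_f = 1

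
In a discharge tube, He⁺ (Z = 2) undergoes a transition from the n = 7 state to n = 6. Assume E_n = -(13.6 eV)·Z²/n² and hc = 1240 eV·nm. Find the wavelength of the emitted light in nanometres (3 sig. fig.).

For Z = 2 the level energies scale as Z², so the effective Rydberg energy is 13.6 × 4 = 54.40 eV.
ΔE = 54.40 × (1/6² − 1/7²) = 54.40 × 0.007370 = 0.4009 eV.
λ = hc/ΔE = 1240 / 0.4009 = 3090 nm.

3090 nm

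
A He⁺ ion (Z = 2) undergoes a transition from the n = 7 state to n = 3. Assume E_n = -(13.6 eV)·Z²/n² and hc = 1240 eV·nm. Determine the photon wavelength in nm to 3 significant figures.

251 nm

For Z = 2 the level energies scale as Z², so the effective Rydberg energy is 13.6 × 4 = 54.40 eV.
ΔE = 54.40 × (1/3² − 1/7²) = 54.40 × 0.09070 = 4.934 eV.
λ = hc/ΔE = 1240 / 4.934 = 251 nm.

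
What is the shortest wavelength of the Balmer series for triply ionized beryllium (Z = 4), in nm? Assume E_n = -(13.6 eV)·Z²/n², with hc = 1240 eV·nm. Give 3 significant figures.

22.8 nm

The Balmer series has lower level n_f = 2; the series limit corresponds to n_i → ∞.
ΔE_max = 13.6 × 16 / 2² = 54.40 eV.
λ_min = 1240 / 54.40 = 22.8 nm.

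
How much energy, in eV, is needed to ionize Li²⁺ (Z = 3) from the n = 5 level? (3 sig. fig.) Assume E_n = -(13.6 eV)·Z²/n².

E_n = −13.6 Z²/n² = −122.4/n² eV for Z = 3.
E_5 = −122.4/25 = −4.90 eV, so ionization (to E = 0) requires 4.90 eV.

4.90 eV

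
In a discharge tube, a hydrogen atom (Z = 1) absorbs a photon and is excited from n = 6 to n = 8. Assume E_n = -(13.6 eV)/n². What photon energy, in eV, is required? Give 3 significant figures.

0.165 eV

E_8 = −13.60/64 = −0.2125 eV and E_6 = −13.60/36 = −0.3778 eV.
The photon energy is |E_8 − E_6| = 0.165 eV.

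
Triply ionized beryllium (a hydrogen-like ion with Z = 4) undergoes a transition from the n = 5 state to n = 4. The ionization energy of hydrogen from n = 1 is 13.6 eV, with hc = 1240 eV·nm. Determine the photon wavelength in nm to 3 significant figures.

For Z = 4 the level energies scale as Z², so the effective Rydberg energy is 13.6 × 16 = 217.6 eV.
ΔE = 217.6 × (1/4² − 1/5²) = 217.6 × 0.02250 = 4.896 eV.
λ = hc/ΔE = 1240 / 4.896 = 253 nm.

253 nm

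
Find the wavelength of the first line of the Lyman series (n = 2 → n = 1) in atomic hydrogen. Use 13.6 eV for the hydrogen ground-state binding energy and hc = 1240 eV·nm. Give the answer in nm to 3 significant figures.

The Lyman series terminates on n_f = 1; the first line has n_i = 1+1 = 2.
ΔE = 13.60 × (1/1² − 1/2²) = 10.20 eV.
λ = 1240 / 10.20 = 122 nm.

122 nm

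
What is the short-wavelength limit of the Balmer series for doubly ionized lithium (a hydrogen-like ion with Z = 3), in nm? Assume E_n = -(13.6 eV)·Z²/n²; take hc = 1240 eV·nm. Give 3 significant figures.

40.5 nm

The Balmer series has lower level n_f = 2; the series limit corresponds to n_i → ∞.
ΔE_max = 13.6 × 9 / 2² = 30.60 eV.
λ_min = 1240 / 30.60 = 40.5 nm.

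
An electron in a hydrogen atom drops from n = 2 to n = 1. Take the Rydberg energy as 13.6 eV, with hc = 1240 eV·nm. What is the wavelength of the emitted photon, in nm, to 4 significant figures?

121.6 nm

ΔE = 13.60 × (1/1² − 1/2²) = 13.60 × 0.7500 = 10.20 eV.
λ = hc/ΔE = 1240 / 10.20 = 121.6 nm.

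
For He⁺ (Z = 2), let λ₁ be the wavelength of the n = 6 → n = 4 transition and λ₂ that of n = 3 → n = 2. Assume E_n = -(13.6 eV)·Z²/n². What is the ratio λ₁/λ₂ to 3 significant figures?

λ ∝ 1/ΔE ∝ 1/(1/n_f² − 1/n_i²), and the Z² and hc factors cancel in the ratio.
λ₁/λ₂ = (1/2² − 1/3²)/(1/4² − 1/6²) = 0.1389/0.03472 = 4.00.

4.00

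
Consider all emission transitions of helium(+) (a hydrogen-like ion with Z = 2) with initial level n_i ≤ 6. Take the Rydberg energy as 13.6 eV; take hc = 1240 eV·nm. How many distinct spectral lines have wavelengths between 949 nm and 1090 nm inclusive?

1

Enumerate all n_i → n_f pairs with 1 ≤ n_f < n_i ≤ 6 and compute λ = 1240 / [13.6·4·(1/n_f² − 1/n_i²)].
Lines falling in [949, 1090] nm: 5→4 (1013 nm).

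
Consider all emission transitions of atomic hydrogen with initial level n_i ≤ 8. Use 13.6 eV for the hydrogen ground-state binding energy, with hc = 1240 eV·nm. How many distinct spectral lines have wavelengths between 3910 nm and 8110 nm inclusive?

4

Enumerate all n_i → n_f pairs with 1 ≤ n_f < n_i ≤ 8 and compute λ = 1240 / [13.6·1·(1/n_f² − 1/n_i²)].
Lines falling in [3910, 8110] nm: 5→4 (4052 nm), 7→5 (4654 nm), 6→5 (7460 nm), 8→6 (7503 nm).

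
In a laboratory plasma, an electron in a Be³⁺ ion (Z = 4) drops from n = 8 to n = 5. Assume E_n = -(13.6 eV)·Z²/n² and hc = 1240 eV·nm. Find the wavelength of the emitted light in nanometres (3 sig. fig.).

For Z = 4 the level energies scale as Z², so the effective Rydberg energy is 13.6 × 16 = 217.6 eV.
ΔE = 217.6 × (1/5² − 1/8²) = 217.6 × 0.02438 = 5.304 eV.
λ = hc/ΔE = 1240 / 5.304 = 234 nm.

234 nm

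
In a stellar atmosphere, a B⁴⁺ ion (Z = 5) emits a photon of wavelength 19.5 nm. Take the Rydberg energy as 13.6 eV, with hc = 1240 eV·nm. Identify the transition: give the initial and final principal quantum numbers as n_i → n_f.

The photon energy is ΔE = hc/λ = 1240 / 19.5 = 63.59 eV.
With Z = 5, ΔE = 340.0 × (1/n_f² − 1/n_i²), so 1/n_f² − 1/n_i² = 0.1870.
Trying n_f = 2 gives 1/n_i² = 0.06297, i.e. n_i ≈ 4; this pair matches.

n_i = 4, n_f = 2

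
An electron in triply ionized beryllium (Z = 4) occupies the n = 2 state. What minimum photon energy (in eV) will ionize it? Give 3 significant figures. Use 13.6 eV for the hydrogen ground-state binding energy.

54.4 eV

E_n = −13.6 Z²/n² = −217.6/n² eV for Z = 4.
E_2 = −217.6/4 = −54.4 eV, so ionization (to E = 0) requires 54.4 eV.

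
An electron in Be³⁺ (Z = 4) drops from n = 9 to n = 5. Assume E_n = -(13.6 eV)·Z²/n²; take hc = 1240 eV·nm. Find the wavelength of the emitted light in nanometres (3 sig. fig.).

For Z = 4 the level energies scale as Z², so the effective Rydberg energy is 13.6 × 16 = 217.6 eV.
ΔE = 217.6 × (1/5² − 1/9²) = 217.6 × 0.02765 = 6.018 eV.
λ = hc/ΔE = 1240 / 6.018 = 206 nm.

206 nm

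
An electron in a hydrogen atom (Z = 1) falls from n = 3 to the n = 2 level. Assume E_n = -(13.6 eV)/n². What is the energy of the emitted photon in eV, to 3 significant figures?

E_3 = −13.60/9 = −1.511 eV and E_2 = −13.60/4 = −3.400 eV.
The photon energy is |E_3 − E_2| = 1.89 eV.

1.89 eV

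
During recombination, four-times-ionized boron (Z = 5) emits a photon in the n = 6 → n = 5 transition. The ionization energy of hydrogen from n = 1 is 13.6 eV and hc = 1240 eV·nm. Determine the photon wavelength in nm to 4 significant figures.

For Z = 5 the level energies scale as Z², so the effective Rydberg energy is 13.6 × 25 = 340.0 eV.
ΔE = 340.0 × (1/5² − 1/6²) = 340.0 × 0.01222 = 4.156 eV.
λ = hc/ΔE = 1240 / 4.156 = 298.4 nm.

298.4 nm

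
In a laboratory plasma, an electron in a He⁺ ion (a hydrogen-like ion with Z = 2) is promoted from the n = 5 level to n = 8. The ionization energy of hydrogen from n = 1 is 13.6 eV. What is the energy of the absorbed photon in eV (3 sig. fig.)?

1.33 eV

The Bohr energies scale as Z², so for Z = 2: E_n = −54.40/n² eV.
E_8 = −54.40/64 = −0.8500 eV and E_5 = −54.40/25 = −2.176 eV.
The photon energy is |E_8 − E_5| = 1.33 eV.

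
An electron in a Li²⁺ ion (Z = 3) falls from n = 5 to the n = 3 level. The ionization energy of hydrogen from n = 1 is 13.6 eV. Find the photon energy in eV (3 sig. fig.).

8.70 eV

The Bohr energies scale as Z², so for Z = 3: E_n = −122.4/n² eV.
E_5 = −122.4/25 = −4.896 eV and E_3 = −122.4/9 = −13.60 eV.
The photon energy is |E_5 − E_3| = 8.70 eV.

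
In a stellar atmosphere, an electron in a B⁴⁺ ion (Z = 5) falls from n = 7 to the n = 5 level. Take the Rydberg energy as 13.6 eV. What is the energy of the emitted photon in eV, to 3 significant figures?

The Bohr energies scale as Z², so for Z = 5: E_n = −340.0/n² eV.
E_7 = −340.0/49 = −6.939 eV and E_5 = −340.0/25 = −13.60 eV.
The photon energy is |E_7 − E_5| = 6.66 eV.

6.66 eV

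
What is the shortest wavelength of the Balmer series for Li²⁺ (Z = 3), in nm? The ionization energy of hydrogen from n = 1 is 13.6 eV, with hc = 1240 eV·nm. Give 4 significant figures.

The Balmer series has lower level n_f = 2; the series limit corresponds to n_i → ∞.
ΔE_max = 13.6 × 9 / 2² = 30.60 eV.
λ_min = 1240 / 30.60 = 40.52 nm.

40.52 nm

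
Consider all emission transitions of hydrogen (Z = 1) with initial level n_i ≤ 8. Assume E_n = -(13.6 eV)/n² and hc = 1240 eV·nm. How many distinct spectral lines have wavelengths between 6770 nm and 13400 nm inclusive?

Enumerate all n_i → n_f pairs with 1 ≤ n_f < n_i ≤ 8 and compute λ = 1240 / [13.6·1·(1/n_f² − 1/n_i²)].
Lines falling in [6770, 13400] nm: 6→5 (7460 nm), 8→6 (7503 nm), 7→6 (12370 nm).

3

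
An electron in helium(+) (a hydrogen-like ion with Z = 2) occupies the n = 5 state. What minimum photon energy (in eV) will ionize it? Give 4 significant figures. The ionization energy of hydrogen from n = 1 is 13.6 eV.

2.176 eV

E_n = −13.6 Z²/n² = −54.40/n² eV for Z = 2.
E_5 = −54.40/25 = −2.176 eV, so ionization (to E = 0) requires 2.176 eV.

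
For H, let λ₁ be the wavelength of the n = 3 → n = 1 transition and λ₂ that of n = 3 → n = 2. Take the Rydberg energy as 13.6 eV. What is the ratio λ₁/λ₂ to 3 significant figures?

λ ∝ 1/ΔE ∝ 1/(1/n_f² − 1/n_i²), and the Z² and hc factors cancel in the ratio.
λ₁/λ₂ = (1/2² − 1/3²)/(1/1² − 1/3²) = 0.1389/0.8889 = 0.156.

0.156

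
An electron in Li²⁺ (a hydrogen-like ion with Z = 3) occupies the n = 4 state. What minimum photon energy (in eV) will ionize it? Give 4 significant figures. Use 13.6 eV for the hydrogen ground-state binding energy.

7.650 eV

E_n = −13.6 Z²/n² = −122.4/n² eV for Z = 3.
E_4 = −122.4/16 = −7.650 eV, so ionization (to E = 0) requires 7.650 eV.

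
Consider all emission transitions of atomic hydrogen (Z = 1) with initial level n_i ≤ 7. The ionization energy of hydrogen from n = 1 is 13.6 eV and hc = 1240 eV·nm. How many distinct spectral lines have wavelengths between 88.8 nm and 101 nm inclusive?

Enumerate all n_i → n_f pairs with 1 ≤ n_f < n_i ≤ 7 and compute λ = 1240 / [13.6·1·(1/n_f² − 1/n_i²)].
Lines falling in [88.8, 101] nm: 7→1 (93.08 nm), 6→1 (93.78 nm), 5→1 (94.98 nm), 4→1 (97.25 nm).

4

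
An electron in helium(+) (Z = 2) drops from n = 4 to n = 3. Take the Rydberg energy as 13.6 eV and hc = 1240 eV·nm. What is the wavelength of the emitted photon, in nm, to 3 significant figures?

469 nm

For Z = 2 the level energies scale as Z², so the effective Rydberg energy is 13.6 × 4 = 54.40 eV.
ΔE = 54.40 × (1/3² − 1/4²) = 54.40 × 0.04861 = 2.644 eV.
λ = hc/ΔE = 1240 / 2.644 = 469 nm.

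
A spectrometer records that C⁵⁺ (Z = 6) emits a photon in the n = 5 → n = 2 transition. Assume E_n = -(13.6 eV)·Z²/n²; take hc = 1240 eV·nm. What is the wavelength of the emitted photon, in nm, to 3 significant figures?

12.1 nm

For Z = 6 the level energies scale as Z², so the effective Rydberg energy is 13.6 × 36 = 489.6 eV.
ΔE = 489.6 × (1/2² − 1/5²) = 489.6 × 0.2100 = 102.8 eV.
λ = hc/ΔE = 1240 / 102.8 = 12.1 nm.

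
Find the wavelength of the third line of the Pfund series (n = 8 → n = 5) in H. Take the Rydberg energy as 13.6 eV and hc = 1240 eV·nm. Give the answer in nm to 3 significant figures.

The Pfund series terminates on n_f = 5; the third line has n_i = 5+3 = 8.
ΔE = 13.60 × (1/5² − 1/8²) = 0.3315 eV.
λ = 1240 / 0.3315 = 3740 nm.

3740 nm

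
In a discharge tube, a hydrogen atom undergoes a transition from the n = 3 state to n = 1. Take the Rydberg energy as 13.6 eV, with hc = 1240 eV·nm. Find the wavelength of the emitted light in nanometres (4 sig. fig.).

ΔE = 13.60 × (1/1² − 1/3²) = 13.60 × 0.8889 = 12.09 eV.
λ = hc/ΔE = 1240 / 12.09 = 102.6 nm.
This line belongs to the Lyman series.

102.6 nm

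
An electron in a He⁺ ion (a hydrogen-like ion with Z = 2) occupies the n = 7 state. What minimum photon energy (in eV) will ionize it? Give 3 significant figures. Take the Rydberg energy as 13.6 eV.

1.11 eV

E_n = −13.6 Z²/n² = −54.40/n² eV for Z = 2.
E_7 = −54.40/49 = −1.11 eV, so ionization (to E = 0) requires 1.11 eV.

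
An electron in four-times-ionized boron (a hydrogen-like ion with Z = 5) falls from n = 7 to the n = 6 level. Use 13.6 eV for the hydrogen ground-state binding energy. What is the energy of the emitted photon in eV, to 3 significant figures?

The Bohr energies scale as Z², so for Z = 5: E_n = −340.0/n² eV.
E_7 = −340.0/49 = −6.939 eV and E_6 = −340.0/36 = −9.444 eV.
The photon energy is |E_7 − E_6| = 2.51 eV.

2.51 eV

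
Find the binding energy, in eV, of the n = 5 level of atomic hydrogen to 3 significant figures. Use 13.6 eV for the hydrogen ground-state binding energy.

0.544 eV

E_5 = −13.60/25 = −0.544 eV, so ionization (to E = 0) requires 0.544 eV.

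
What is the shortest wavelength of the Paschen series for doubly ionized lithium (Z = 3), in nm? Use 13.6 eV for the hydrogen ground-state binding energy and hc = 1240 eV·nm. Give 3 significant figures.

The Paschen series has lower level n_f = 3; the series limit corresponds to n_i → ∞.
ΔE_max = 13.6 × 9 / 3² = 13.60 eV.
λ_min = 1240 / 13.60 = 91.2 nm.

91.2 nm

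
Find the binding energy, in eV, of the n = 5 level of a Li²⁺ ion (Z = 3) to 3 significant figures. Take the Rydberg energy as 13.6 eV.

4.90 eV

E_n = −13.6 Z²/n² = −122.4/n² eV for Z = 3.
E_5 = −122.4/25 = −4.90 eV, so ionization (to E = 0) requires 4.90 eV.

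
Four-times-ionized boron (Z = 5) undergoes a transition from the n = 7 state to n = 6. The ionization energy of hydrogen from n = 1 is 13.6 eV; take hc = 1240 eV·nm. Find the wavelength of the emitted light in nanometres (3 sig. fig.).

For Z = 5 the level energies scale as Z², so the effective Rydberg energy is 13.6 × 25 = 340.0 eV.
ΔE = 340.0 × (1/6² − 1/7²) = 340.0 × 0.007370 = 2.506 eV.
λ = hc/ΔE = 1240 / 2.506 = 495 nm.

495 nm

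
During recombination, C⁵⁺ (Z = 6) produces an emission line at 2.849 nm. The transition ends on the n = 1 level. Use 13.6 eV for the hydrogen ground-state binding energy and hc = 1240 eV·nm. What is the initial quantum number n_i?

n_i = 3

The photon energy is ΔE = hc/λ = 1240 / 2.849 = 435.2 eV.
With Z = 6, ΔE = 489.6 × (1/n_f² − 1/n_i²), so 1/n_f² − 1/n_i² = 0.8890.
With n_f = 1: 1/n_i² = 1/1 − 0.8890 = 0.1110, so n_i ≈ 3.00.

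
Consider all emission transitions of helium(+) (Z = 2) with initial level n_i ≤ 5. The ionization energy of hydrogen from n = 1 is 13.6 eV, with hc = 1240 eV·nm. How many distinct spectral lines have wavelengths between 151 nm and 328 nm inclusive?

Enumerate all n_i → n_f pairs with 1 ≤ n_f < n_i ≤ 5 and compute λ = 1240 / [13.6·4·(1/n_f² − 1/n_i²)].
Lines falling in [151, 328] nm: 3→2 (164.1 nm), 5→3 (320.5 nm).

2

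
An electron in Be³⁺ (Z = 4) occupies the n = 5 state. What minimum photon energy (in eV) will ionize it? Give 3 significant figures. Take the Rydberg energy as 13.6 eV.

8.70 eV

E_n = −13.6 Z²/n² = −217.6/n² eV for Z = 4.
E_5 = −217.6/25 = −8.70 eV, so ionization (to E = 0) requires 8.70 eV.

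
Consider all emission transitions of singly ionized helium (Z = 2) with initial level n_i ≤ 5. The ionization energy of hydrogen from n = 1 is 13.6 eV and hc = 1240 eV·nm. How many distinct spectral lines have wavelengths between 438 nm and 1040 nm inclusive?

Enumerate all n_i → n_f pairs with 1 ≤ n_f < n_i ≤ 5 and compute λ = 1240 / [13.6·4·(1/n_f² − 1/n_i²)].
Lines falling in [438, 1040] nm: 4→3 (468.9 nm), 5→4 (1013 nm).

2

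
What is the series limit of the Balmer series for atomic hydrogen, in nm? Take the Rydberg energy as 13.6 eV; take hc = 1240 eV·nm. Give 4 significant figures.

The Balmer series has lower level n_f = 2; the series limit corresponds to n_i → ∞.
ΔE_max = 13.6 × 1 / 2² = 3.400 eV.
λ_min = 1240 / 3.400 = 364.7 nm.

364.7 nm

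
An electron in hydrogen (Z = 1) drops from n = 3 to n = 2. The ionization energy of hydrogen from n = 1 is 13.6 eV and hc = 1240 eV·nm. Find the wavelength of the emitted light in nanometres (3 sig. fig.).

656 nm

ΔE = 13.60 × (1/2² − 1/3²) = 13.60 × 0.1389 = 1.889 eV.
λ = hc/ΔE = 1240 / 1.889 = 656 nm.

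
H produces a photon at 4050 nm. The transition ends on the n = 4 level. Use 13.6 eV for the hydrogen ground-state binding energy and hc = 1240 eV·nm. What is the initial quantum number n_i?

The photon energy is ΔE = hc/λ = 1240 / 4050 = 0.3062 eV.
With Z = 1, ΔE = 13.60 × (1/n_f² − 1/n_i²), so 1/n_f² − 1/n_i² = 0.02251.
With n_f = 4: 1/n_i² = 1/16 − 0.02251 = 0.03999, so n_i ≈ 5.00.

n_i = 5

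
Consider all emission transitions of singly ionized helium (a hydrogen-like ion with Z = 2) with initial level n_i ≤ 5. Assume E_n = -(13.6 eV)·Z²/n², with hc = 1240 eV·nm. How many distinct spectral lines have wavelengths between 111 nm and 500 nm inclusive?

Enumerate all n_i → n_f pairs with 1 ≤ n_f < n_i ≤ 5 and compute λ = 1240 / [13.6·4·(1/n_f² − 1/n_i²)].
Lines falling in [111, 500] nm: 4→2 (121.6 nm), 3→2 (164.1 nm), 5→3 (320.5 nm), 4→3 (468.9 nm).

4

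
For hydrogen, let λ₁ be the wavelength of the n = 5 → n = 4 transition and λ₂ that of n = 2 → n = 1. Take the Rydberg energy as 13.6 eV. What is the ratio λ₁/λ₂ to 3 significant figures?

λ ∝ 1/ΔE ∝ 1/(1/n_f² − 1/n_i²), and the Z² and hc factors cancel in the ratio.
λ₁/λ₂ = (1/1² − 1/2²)/(1/4² − 1/5²) = 0.7500/0.02250 = 33.3.

33.3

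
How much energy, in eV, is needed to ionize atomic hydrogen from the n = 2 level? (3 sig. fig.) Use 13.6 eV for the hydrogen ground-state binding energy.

E_2 = −13.60/4 = −3.40 eV, so ionization (to E = 0) requires 3.40 eV.

3.40 eV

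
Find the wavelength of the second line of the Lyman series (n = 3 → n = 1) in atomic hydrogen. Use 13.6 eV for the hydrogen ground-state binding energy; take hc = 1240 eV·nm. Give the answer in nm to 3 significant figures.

The Lyman series terminates on n_f = 1; the second line has n_i = 1+2 = 3.
ΔE = 13.60 × (1/1² − 1/3²) = 12.09 eV.
λ = 1240 / 12.09 = 103 nm.

103 nm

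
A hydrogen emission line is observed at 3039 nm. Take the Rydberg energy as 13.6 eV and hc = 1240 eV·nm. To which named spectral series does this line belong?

Pfund

ΔE = 1240/3039 = 0.4080 eV.
This matches 13.6 × (1/5² − 1/10²), so n_f = 5: the Pfund series.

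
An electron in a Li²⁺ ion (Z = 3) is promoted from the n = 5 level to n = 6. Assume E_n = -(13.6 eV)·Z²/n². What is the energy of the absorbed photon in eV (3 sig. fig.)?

The Bohr energies scale as Z², so for Z = 3: E_n = −122.4/n² eV.
E_6 = −122.4/36 = −3.400 eV and E_5 = −122.4/25 = −4.896 eV.
The photon energy is |E_6 − E_5| = 1.50 eV.

1.50 eV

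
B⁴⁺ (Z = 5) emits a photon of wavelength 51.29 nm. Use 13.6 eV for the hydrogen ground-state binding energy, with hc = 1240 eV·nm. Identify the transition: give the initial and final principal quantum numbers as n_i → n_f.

n_i = 5, n_f = 3

The photon energy is ΔE = hc/λ = 1240 / 51.29 = 24.18 eV.
With Z = 5, ΔE = 340.0 × (1/n_f² − 1/n_i²), so 1/n_f² − 1/n_i² = 0.07111.
Trying n_f = 3 gives 1/n_i² = 0.04000, i.e. n_i ≈ 5; this pair matches.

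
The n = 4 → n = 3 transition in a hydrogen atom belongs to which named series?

Paschen

The series is set by the lower level: n_f = 3 is the Paschen series.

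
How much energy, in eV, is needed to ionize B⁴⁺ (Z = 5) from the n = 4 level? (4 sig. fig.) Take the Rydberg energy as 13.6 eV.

E_n = −13.6 Z²/n² = −340.0/n² eV for Z = 5.
E_4 = −340.0/16 = −21.25 eV, so ionization (to E = 0) requires 21.25 eV.

21.25 eV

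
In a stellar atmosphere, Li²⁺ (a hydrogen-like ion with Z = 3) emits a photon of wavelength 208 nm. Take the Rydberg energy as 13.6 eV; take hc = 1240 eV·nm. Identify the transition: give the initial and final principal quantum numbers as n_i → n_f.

The photon energy is ΔE = hc/λ = 1240 / 208 = 5.962 eV.
With Z = 3, ΔE = 122.4 × (1/n_f² − 1/n_i²), so 1/n_f² − 1/n_i² = 0.04871.
Trying n_f = 3 gives 1/n_i² = 0.06241, i.e. n_i ≈ 4; this pair matches.

n_i = 4, n_f = 3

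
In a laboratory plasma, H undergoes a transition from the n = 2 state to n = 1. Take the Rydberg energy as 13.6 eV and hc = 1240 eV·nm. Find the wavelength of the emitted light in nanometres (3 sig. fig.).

122 nm

ΔE = 13.60 × (1/1² − 1/2²) = 13.60 × 0.7500 = 10.20 eV.
λ = hc/ΔE = 1240 / 10.20 = 122 nm.
This line belongs to the Lyman series.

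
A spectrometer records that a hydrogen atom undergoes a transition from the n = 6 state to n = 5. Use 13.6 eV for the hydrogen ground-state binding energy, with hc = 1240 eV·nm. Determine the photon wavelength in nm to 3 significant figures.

ΔE = 13.60 × (1/5² − 1/6²) = 13.60 × 0.01222 = 0.1662 eV.
λ = hc/ΔE = 1240 / 0.1662 = 7460 nm.
This line belongs to the Pfund series.

7460 nm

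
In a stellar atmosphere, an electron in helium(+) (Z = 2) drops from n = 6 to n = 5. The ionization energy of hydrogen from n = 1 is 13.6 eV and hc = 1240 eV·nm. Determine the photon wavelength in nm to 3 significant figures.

1860 nm

For Z = 2 the level energies scale as Z², so the effective Rydberg energy is 13.6 × 4 = 54.40 eV.
ΔE = 54.40 × (1/5² − 1/6²) = 54.40 × 0.01222 = 0.6649 eV.
λ = hc/ΔE = 1240 / 0.6649 = 1860 nm.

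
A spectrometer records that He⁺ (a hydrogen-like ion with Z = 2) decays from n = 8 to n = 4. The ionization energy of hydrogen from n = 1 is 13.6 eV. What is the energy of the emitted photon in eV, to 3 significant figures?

The Bohr energies scale as Z², so for Z = 2: E_n = −54.40/n² eV.
E_8 = −54.40/64 = −0.8500 eV and E_4 = −54.40/16 = −3.400 eV.
The photon energy is |E_8 − E_4| = 2.55 eV.

2.55 eV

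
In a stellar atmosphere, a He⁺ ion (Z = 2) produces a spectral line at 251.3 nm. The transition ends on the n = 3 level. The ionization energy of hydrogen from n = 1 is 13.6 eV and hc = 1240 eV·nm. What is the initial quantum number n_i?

n_i = 7

The photon energy is ΔE = hc/λ = 1240 / 251.3 = 4.934 eV.
With Z = 2, ΔE = 54.40 × (1/n_f² − 1/n_i²), so 1/n_f² − 1/n_i² = 0.09070.
With n_f = 3: 1/n_i² = 1/9 − 0.09070 = 0.02041, so n_i ≈ 7.00.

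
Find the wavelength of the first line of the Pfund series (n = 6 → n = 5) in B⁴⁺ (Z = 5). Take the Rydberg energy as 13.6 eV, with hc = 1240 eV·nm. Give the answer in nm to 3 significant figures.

298 nm

The Pfund series terminates on n_f = 5; the first line has n_i = 5+1 = 6.
ΔE = 340.0 × (1/5² − 1/6²) = 4.156 eV.
λ = 1240 / 4.156 = 298 nm.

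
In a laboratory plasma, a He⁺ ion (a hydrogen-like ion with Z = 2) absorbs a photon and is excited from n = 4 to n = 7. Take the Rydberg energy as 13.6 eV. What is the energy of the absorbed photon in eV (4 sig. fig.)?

2.290 eV

The Bohr energies scale as Z², so for Z = 2: E_n = −54.40/n² eV.
E_7 = −54.40/49 = −1.110 eV and E_4 = −54.40/16 = −3.400 eV.
The photon energy is |E_7 − E_4| = 2.290 eV.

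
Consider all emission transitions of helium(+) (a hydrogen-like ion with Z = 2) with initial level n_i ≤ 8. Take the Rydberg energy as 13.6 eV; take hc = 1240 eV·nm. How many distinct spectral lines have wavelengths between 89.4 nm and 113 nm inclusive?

4

Enumerate all n_i → n_f pairs with 1 ≤ n_f < n_i ≤ 8 and compute λ = 1240 / [13.6·4·(1/n_f² − 1/n_i²)].
Lines falling in [89.4, 113] nm: 8→2 (97.25 nm), 7→2 (99.28 nm), 6→2 (102.6 nm), 5→2 (108.5 nm).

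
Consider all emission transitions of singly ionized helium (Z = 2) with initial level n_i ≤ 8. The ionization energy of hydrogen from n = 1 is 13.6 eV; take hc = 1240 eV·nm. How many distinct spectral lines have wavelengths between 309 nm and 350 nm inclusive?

Enumerate all n_i → n_f pairs with 1 ≤ n_f < n_i ≤ 8 and compute λ = 1240 / [13.6·4·(1/n_f² − 1/n_i²)].
Lines falling in [309, 350] nm: 5→3 (320.5 nm).

1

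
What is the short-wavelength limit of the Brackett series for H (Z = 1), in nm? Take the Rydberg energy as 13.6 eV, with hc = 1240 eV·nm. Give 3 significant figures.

1460 nm

The Brackett series has lower level n_f = 4; the series limit corresponds to n_i → ∞.
ΔE_max = 13.6 × 1 / 4² = 0.8500 eV.
λ_min = 1240 / 0.8500 = 1460 nm.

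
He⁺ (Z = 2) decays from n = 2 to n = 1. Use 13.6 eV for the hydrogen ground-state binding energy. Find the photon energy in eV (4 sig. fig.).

The Bohr energies scale as Z², so for Z = 2: E_n = −54.40/n² eV.
E_2 = −54.40/4 = −13.60 eV and E_1 = −54.40/1 = −54.40 eV.
The photon energy is |E_2 − E_1| = 40.80 eV.

40.80 eV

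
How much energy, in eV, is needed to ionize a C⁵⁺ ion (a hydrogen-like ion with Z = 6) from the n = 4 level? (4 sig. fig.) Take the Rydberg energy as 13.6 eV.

E_n = −13.6 Z²/n² = −489.6/n² eV for Z = 6.
E_4 = −489.6/16 = −30.60 eV, so ionization (to E = 0) requires 30.60 eV.

30.60 eV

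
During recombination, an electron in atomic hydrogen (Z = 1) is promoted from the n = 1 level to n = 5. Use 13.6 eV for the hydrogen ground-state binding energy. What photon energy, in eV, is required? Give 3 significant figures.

13.1 eV

E_5 = −13.60/25 = −0.5440 eV and E_1 = −13.60/1 = −13.60 eV.
The photon energy is |E_5 − E_1| = 13.1 eV.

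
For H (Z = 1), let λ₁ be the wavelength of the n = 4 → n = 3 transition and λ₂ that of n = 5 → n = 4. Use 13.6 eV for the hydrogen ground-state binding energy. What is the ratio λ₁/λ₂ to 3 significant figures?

0.463

λ ∝ 1/ΔE ∝ 1/(1/n_f² − 1/n_i²), and the Z² and hc factors cancel in the ratio.
λ₁/λ₂ = (1/4² − 1/5²)/(1/3² − 1/4²) = 0.02250/0.04861 = 0.463.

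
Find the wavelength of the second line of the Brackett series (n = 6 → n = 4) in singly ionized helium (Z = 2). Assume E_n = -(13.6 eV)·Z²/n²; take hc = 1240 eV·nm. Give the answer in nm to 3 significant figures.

656 nm

The Brackett series terminates on n_f = 4; the second line has n_i = 4+2 = 6.
ΔE = 54.40 × (1/4² − 1/6²) = 1.889 eV.
λ = 1240 / 1.889 = 656 nm.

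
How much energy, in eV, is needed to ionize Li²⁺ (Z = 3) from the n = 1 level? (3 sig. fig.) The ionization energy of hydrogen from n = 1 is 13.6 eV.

E_n = −13.6 Z²/n² = −122.4/n² eV for Z = 3.
E_1 = −122.4/1 = −122 eV, so ionization (to E = 0) requires 122 eV.

122 eV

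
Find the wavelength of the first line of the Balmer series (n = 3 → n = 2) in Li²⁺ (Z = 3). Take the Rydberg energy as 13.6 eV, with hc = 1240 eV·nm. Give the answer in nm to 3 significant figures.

72.9 nm

The Balmer series terminates on n_f = 2; the first line has n_i = 2+1 = 3.
ΔE = 122.4 × (1/2² − 1/3²) = 17.00 eV.
λ = 1240 / 17.00 = 72.9 nm.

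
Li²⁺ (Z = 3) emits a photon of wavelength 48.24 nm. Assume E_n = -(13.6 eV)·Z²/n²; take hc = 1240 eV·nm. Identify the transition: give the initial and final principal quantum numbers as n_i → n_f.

The photon energy is ΔE = hc/λ = 1240 / 48.24 = 25.70 eV.
With Z = 3, ΔE = 122.4 × (1/n_f² − 1/n_i²), so 1/n_f² − 1/n_i² = 0.2100.
Trying n_f = 2 gives 1/n_i² = 0.03999, i.e. n_i ≈ 5; this pair matches.

n_i = 5, n_f = 2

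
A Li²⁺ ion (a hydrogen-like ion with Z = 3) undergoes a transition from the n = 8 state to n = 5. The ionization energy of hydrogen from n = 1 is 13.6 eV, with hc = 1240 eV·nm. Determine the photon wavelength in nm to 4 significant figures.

415.6 nm

For Z = 3 the level energies scale as Z², so the effective Rydberg energy is 13.6 × 9 = 122.4 eV.
ΔE = 122.4 × (1/5² − 1/8²) = 122.4 × 0.02438 = 2.984 eV.
λ = hc/ΔE = 1240 / 2.984 = 415.6 nm.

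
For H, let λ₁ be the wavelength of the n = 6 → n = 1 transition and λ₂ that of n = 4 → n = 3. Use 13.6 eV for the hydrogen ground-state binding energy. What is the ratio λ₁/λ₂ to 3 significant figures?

λ ∝ 1/ΔE ∝ 1/(1/n_f² − 1/n_i²), and the Z² and hc factors cancel in the ratio.
λ₁/λ₂ = (1/3² − 1/4²)/(1/1² − 1/6²) = 0.04861/0.9722 = 0.0500.

0.0500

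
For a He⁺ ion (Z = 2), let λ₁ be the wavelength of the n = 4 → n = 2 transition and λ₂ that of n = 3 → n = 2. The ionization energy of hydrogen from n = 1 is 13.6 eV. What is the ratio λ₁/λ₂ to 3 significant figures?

λ ∝ 1/ΔE ∝ 1/(1/n_f² − 1/n_i²), and the Z² and hc factors cancel in the ratio.
λ₁/λ₂ = (1/2² − 1/3²)/(1/2² − 1/4²) = 0.1389/0.1875 = 0.741.

0.741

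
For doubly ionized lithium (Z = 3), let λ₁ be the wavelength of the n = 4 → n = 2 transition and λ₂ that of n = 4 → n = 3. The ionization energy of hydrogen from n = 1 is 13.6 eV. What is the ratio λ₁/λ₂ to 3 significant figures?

λ ∝ 1/ΔE ∝ 1/(1/n_f² − 1/n_i²), and the Z² and hc factors cancel in the ratio.
λ₁/λ₂ = (1/3² − 1/4²)/(1/2² − 1/4²) = 0.04861/0.1875 = 0.259.

0.259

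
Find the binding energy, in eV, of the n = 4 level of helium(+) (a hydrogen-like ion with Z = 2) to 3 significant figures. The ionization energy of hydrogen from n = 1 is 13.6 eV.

3.40 eV

E_n = −13.6 Z²/n² = −54.40/n² eV for Z = 2.
E_4 = −54.40/16 = −3.40 eV, so ionization (to E = 0) requires 3.40 eV.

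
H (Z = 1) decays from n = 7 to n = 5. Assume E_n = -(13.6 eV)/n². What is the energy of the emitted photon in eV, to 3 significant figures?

0.266 eV

E_7 = −13.60/49 = −0.2776 eV and E_5 = −13.60/25 = −0.5440 eV.
The photon energy is |E_7 − E_5| = 0.266 eV.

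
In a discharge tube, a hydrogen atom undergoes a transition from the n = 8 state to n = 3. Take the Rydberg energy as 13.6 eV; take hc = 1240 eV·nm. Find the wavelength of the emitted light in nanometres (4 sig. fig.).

954.9 nm

ΔE = 13.60 × (1/3² − 1/8²) = 13.60 × 0.09549 = 1.299 eV.
λ = hc/ΔE = 1240 / 1.299 = 954.9 nm.
This line belongs to the Paschen series.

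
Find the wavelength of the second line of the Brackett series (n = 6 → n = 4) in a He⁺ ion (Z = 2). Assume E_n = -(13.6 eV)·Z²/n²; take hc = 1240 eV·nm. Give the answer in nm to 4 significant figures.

The Brackett series terminates on n_f = 4; the second line has n_i = 4+2 = 6.
ΔE = 54.40 × (1/4² − 1/6²) = 1.889 eV.
λ = 1240 / 1.889 = 656.5 nm.

656.5 nm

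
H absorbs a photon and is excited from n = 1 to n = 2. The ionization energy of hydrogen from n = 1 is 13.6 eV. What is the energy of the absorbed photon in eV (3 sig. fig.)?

10.2 eV

E_2 = −13.60/4 = −3.400 eV and E_1 = −13.60/1 = −13.60 eV.
The photon energy is |E_2 − E_1| = 10.2 eV.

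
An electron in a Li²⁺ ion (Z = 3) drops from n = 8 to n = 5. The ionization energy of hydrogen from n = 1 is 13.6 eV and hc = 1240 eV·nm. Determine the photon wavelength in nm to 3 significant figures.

416 nm

For Z = 3 the level energies scale as Z², so the effective Rydberg energy is 13.6 × 9 = 122.4 eV.
ΔE = 122.4 × (1/5² − 1/8²) = 122.4 × 0.02438 = 2.984 eV.
λ = hc/ΔE = 1240 / 2.984 = 416 nm.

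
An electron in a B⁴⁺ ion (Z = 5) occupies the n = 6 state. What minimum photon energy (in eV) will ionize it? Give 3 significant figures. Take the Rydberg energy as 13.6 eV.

E_n = −13.6 Z²/n² = −340.0/n² eV for Z = 5.
E_6 = −340.0/36 = −9.44 eV, so ionization (to E = 0) requires 9.44 eV.

9.44 eV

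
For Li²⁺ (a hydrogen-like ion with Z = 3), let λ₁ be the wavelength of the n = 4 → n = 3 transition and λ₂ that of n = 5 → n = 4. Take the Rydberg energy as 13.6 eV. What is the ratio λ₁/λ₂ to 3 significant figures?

λ ∝ 1/ΔE ∝ 1/(1/n_f² − 1/n_i²), and the Z² and hc factors cancel in the ratio.
λ₁/λ₂ = (1/4² − 1/5²)/(1/3² − 1/4²) = 0.02250/0.04861 = 0.463.

0.463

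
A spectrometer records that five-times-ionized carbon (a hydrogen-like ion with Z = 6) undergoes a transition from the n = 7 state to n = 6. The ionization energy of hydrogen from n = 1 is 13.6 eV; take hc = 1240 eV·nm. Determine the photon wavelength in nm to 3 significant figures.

For Z = 6 the level energies scale as Z², so the effective Rydberg energy is 13.6 × 36 = 489.6 eV.
ΔE = 489.6 × (1/6² − 1/7²) = 489.6 × 0.007370 = 3.608 eV.
λ = hc/ΔE = 1240 / 3.608 = 344 nm.

344 nm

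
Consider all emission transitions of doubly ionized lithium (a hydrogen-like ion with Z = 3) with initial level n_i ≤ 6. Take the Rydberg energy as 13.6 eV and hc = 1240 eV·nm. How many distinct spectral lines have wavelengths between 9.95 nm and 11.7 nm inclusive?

4

Enumerate all n_i → n_f pairs with 1 ≤ n_f < n_i ≤ 6 and compute λ = 1240 / [13.6·9·(1/n_f² − 1/n_i²)].
Lines falling in [9.95, 11.7] nm: 6→1 (10.42 nm), 5→1 (10.55 nm), 4→1 (10.81 nm), 3→1 (11.40 nm).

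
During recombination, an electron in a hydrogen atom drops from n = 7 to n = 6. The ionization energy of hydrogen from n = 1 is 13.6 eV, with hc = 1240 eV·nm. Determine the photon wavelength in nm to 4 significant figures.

ΔE = 13.60 × (1/6² − 1/7²) = 13.60 × 0.007370 = 0.1002 eV.
λ = hc/ΔE = 1240 / 0.1002 = 12370 nm.

12370 nm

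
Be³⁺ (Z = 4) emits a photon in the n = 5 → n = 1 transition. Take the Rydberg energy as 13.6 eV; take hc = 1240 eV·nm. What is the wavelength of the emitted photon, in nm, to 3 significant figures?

5.94 nm

For Z = 4 the level energies scale as Z², so the effective Rydberg energy is 13.6 × 16 = 217.6 eV.
ΔE = 217.6 × (1/1² − 1/5²) = 217.6 × 0.9600 = 208.9 eV.
λ = hc/ΔE = 1240 / 208.9 = 5.94 nm.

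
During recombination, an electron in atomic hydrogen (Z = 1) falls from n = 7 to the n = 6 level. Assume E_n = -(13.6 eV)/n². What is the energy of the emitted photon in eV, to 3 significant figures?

0.100 eV

E_7 = −13.60/49 = −0.2776 eV and E_6 = −13.60/36 = −0.3778 eV.
The photon energy is |E_7 − E_6| = 0.100 eV.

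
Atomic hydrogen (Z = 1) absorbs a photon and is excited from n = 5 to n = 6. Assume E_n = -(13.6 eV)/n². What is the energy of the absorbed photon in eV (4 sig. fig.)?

E_6 = −13.60/36 = −0.3778 eV and E_5 = −13.60/25 = −0.5440 eV.
The photon energy is |E_6 − E_5| = 0.1662 eV.

0.1662 eV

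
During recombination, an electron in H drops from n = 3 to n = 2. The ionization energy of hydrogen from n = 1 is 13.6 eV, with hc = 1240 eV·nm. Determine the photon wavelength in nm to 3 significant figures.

656 nm

ΔE = 13.60 × (1/2² − 1/3²) = 13.60 × 0.1389 = 1.889 eV.
λ = hc/ΔE = 1240 / 1.889 = 656 nm.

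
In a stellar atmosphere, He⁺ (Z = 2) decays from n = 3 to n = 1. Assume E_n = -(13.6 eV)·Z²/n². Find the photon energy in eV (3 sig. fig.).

The Bohr energies scale as Z², so for Z = 2: E_n = −54.40/n² eV.
E_3 = −54.40/9 = −6.044 eV and E_1 = −54.40/1 = −54.40 eV.
The photon energy is |E_3 − E_1| = 48.4 eV.

48.4 eV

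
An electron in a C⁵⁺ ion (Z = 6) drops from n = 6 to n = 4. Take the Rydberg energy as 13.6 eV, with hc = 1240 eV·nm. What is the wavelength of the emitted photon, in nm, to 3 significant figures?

72.9 nm

For Z = 6 the level energies scale as Z², so the effective Rydberg energy is 13.6 × 36 = 489.6 eV.
ΔE = 489.6 × (1/4² − 1/6²) = 489.6 × 0.03472 = 17.00 eV.
λ = hc/ΔE = 1240 / 17.00 = 72.9 nm.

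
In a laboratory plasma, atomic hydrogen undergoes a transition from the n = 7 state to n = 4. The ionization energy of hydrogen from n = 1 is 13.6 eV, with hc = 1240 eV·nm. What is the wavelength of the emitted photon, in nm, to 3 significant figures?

ΔE = 13.60 × (1/4² − 1/7²) = 13.60 × 0.04209 = 0.5724 eV.
λ = hc/ΔE = 1240 / 0.5724 = 2170 nm.
This line belongs to the Brackett series.

2170 nm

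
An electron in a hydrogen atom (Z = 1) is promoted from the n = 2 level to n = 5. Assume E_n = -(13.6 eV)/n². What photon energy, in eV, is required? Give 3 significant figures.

2.86 eV

E_5 = −13.60/25 = −0.5440 eV and E_2 = −13.60/4 = −3.400 eV.
The photon energy is |E_5 − E_2| = 2.86 eV.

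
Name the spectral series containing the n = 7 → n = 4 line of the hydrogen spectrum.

Brackett

The series is set by the lower level: n_f = 4 is the Brackett series.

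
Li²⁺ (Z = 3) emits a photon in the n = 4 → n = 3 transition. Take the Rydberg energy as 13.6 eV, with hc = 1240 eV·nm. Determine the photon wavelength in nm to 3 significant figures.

208 nm

For Z = 3 the level energies scale as Z², so the effective Rydberg energy is 13.6 × 9 = 122.4 eV.
ΔE = 122.4 × (1/3² − 1/4²) = 122.4 × 0.04861 = 5.950 eV.
λ = hc/ΔE = 1240 / 5.950 = 208 nm.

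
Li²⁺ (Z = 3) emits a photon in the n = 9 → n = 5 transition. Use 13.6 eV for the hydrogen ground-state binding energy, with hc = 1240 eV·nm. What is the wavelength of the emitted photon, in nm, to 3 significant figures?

366 nm

For Z = 3 the level energies scale as Z², so the effective Rydberg energy is 13.6 × 9 = 122.4 eV.
ΔE = 122.4 × (1/5² − 1/9²) = 122.4 × 0.02765 = 3.385 eV.
λ = hc/ΔE = 1240 / 3.385 = 366 nm.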